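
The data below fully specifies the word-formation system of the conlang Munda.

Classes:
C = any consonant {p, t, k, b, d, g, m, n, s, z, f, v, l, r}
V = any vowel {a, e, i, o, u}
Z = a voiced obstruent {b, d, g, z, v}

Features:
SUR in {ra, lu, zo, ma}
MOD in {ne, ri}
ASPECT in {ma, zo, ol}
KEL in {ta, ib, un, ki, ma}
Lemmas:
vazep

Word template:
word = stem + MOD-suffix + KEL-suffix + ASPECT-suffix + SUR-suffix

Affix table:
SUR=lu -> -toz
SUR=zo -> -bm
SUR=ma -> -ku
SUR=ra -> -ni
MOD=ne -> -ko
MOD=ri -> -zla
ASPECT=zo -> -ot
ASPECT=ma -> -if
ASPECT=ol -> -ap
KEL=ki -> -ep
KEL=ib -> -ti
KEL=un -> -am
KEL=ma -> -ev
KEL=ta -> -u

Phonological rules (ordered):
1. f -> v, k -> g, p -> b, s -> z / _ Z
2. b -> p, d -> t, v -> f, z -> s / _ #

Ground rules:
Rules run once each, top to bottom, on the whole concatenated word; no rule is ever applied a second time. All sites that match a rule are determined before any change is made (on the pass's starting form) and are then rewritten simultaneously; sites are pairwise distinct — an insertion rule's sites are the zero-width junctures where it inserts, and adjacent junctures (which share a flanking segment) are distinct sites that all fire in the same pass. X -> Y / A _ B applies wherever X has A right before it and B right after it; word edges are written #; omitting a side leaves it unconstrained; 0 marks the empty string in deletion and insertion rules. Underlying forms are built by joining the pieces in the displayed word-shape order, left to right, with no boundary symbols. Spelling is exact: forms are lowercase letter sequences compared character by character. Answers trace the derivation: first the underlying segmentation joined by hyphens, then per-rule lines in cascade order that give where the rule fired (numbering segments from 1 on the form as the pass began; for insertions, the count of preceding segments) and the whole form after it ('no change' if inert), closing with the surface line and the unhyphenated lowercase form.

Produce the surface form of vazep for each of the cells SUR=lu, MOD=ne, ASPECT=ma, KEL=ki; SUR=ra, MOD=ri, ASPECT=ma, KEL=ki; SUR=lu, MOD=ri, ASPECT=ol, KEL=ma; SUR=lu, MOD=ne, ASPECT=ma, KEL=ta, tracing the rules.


cell SUR=lu, MOD=ne, ASPECT=ma, KEL=ki:
underlying: vazep-ko-ep-if-toz
1. f -> v, k -> g, p -> b, s -> z / _ Z: no change
2. b -> p, d -> t, v -> f, z -> s / _ #: fires at position(s) 14: vazepkoepiftos
surface: vazepkoepiftos

cell SUR=ra, MOD=ri, ASPECT=ma, KEL=ki:
underlying: vazep-zla-ep-if-ni
1. f -> v, k -> g, p -> b, s -> z / _ Z: fires at position(s) 5: vazebzlaepifni
2. b -> p, d -> t, v -> f, z -> s / _ #: no change
surface: vazebzlaepifni

cell SUR=lu, MOD=ri, ASPECT=ol, KEL=ma:
underlying: vazep-zla-ev-ap-toz
1. f -> v, k -> g, p -> b, s -> z / _ Z: fires at position(s) 5: vazebzlaevaptoz
2. b -> p, d -> t, v -> f, z -> s / _ #: fires at position(s) 15: vazebzlaevaptos
surface: vazebzlaevaptos

cell SUR=lu, MOD=ne, ASPECT=ma, KEL=ta:
underlying: vazep-ko-u-if-toz
1. f -> v, k -> g, p -> b, s -> z / _ Z: no change
2. b -> p, d -> t, v -> f, z -> s / _ #: fires at position(s) 13: vazepkouiftos
surface: vazepkouiftos


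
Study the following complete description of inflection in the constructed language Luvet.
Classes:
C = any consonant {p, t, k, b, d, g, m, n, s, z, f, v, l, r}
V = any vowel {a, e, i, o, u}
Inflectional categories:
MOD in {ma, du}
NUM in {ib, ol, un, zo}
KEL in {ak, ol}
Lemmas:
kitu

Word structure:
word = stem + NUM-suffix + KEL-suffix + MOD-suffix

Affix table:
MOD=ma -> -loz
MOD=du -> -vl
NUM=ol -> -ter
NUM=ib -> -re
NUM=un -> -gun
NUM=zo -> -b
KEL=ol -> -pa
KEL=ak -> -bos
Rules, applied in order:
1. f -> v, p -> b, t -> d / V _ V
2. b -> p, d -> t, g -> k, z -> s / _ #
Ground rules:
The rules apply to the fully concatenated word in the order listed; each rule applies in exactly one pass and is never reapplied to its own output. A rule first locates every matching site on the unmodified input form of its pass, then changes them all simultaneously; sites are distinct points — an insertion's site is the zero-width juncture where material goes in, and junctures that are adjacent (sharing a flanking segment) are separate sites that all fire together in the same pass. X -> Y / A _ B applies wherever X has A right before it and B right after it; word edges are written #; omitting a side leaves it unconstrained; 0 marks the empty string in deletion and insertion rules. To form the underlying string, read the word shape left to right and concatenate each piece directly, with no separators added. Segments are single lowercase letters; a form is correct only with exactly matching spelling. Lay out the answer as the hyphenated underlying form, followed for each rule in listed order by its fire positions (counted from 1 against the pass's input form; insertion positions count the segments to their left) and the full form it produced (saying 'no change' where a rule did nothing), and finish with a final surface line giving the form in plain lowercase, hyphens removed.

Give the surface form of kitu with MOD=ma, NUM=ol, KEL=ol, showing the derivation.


underlying: kitu-ter-pa-loz
1. f -> v, p -> b, t -> d / V _ V: fires at position(s) 3, 5: kiduderpaloz
2. b -> p, d -> t, g -> k, z -> s / _ #: fires at position(s) 12: kiduderpalos
surface: kiduderpalos


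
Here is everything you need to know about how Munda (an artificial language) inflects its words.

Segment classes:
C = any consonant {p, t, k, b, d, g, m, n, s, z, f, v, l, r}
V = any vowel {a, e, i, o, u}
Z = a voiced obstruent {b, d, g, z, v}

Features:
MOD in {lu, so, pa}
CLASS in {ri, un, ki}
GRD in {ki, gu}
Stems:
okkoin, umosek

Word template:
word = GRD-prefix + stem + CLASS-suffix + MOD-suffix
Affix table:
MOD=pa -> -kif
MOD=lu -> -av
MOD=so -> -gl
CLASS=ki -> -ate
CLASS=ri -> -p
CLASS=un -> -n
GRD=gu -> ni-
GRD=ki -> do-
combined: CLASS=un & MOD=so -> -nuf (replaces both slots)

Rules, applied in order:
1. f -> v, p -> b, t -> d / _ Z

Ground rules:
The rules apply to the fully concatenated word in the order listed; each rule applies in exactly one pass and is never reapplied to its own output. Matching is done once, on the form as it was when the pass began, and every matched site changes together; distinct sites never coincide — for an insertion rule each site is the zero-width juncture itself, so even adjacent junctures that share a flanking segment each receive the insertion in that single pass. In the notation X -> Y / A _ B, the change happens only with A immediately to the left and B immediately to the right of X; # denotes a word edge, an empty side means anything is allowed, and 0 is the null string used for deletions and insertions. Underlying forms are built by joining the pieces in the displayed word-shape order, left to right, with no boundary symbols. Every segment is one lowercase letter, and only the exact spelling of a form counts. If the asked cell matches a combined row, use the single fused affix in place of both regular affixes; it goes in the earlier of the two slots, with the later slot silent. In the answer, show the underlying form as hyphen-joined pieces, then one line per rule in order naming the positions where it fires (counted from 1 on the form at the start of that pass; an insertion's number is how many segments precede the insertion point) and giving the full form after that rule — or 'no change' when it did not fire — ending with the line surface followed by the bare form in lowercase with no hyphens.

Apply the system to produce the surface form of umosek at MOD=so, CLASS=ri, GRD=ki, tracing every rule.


underlying: do-umosek-p-gl
1. f -> v, p -> b, t -> d / _ Z: fires at position(s) 9: doumosekbgl
surface: doumosekbgl


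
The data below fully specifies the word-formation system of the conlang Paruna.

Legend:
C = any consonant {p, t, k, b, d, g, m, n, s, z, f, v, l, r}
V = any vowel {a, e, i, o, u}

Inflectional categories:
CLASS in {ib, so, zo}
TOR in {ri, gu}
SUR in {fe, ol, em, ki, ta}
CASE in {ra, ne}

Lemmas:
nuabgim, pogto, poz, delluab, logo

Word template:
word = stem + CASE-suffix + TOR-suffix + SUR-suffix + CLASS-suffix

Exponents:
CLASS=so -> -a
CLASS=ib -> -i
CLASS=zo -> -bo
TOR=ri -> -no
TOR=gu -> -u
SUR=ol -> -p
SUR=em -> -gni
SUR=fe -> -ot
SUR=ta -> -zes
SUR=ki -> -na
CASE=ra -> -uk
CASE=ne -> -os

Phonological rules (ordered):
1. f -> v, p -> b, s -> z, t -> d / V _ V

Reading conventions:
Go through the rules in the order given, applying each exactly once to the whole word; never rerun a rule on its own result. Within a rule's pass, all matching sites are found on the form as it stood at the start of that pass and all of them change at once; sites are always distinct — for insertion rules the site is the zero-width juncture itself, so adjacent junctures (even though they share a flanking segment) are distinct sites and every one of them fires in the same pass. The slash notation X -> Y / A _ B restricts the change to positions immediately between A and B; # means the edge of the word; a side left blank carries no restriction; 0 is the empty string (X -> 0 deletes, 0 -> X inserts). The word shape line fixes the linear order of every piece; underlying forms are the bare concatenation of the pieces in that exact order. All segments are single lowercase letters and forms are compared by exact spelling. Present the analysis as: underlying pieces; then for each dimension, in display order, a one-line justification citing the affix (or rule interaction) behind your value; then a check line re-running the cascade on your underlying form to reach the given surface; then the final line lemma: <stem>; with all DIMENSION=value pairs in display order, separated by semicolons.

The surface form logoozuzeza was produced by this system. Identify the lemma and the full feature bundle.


underlying: logo-os-u-zes-a
CLASS=so - signalled by the affix -a
TOR=gu - signalled by the affix -u
SUR=ta - signalled by the affix -zes
CASE=ne - signalled by the affix -os
check: logoosuzesa -> logoozuzeza
lemma: logo; CLASS=so; TOR=gu; SUR=ta; CASE=ne


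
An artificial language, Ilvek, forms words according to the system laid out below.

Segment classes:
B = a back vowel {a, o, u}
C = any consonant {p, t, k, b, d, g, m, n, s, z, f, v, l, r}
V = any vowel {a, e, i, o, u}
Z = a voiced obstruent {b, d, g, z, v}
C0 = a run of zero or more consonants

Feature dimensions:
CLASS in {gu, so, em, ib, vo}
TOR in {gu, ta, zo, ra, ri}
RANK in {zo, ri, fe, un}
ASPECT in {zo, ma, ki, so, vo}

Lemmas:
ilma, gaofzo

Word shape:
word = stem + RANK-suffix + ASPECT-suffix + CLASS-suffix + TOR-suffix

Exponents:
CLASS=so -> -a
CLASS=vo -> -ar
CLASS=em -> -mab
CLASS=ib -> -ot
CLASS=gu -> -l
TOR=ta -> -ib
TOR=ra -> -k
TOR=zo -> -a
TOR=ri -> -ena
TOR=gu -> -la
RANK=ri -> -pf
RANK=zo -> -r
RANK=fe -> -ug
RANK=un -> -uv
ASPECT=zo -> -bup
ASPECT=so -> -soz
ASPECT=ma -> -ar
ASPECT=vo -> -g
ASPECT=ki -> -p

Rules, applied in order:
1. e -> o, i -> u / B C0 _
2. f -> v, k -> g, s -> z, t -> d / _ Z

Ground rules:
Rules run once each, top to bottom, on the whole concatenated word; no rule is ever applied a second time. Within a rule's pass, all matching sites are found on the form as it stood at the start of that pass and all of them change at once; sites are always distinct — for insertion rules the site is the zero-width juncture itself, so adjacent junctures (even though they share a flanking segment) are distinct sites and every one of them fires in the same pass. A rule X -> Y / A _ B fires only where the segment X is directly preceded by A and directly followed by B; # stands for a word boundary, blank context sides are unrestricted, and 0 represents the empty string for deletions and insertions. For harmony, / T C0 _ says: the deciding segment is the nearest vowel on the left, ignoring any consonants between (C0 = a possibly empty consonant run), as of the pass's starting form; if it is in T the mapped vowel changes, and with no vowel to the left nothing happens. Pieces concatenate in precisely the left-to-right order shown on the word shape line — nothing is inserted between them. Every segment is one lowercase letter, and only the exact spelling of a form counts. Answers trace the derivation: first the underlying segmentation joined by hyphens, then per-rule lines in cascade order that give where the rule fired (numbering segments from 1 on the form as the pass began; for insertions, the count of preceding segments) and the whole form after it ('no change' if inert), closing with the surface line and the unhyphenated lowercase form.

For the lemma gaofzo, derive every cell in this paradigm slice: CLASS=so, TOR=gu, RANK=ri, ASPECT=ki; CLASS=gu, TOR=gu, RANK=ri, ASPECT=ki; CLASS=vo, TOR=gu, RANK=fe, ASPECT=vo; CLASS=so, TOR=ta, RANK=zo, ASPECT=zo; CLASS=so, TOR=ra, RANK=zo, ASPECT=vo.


cell CLASS=so, TOR=gu, RANK=ri, ASPECT=ki:
underlying: gaofzo-pf-p-a-la
1. e -> o, i -> u / B C0 _: no change
2. f -> v, k -> g, s -> z, t -> d / _ Z: fires at position(s) 4: gaovzopfpala
surface: gaovzopfpala

cell CLASS=gu, TOR=gu, RANK=ri, ASPECT=ki:
underlying: gaofzo-pf-p-l-la
1. e -> o, i -> u / B C0 _: no change
2. f -> v, k -> g, s -> z, t -> d / _ Z: fires at position(s) 4: gaovzopfplla
surface: gaovzopfplla

cell CLASS=vo, TOR=gu, RANK=fe, ASPECT=vo:
underlying: gaofzo-ug-g-ar-la
1. e -> o, i -> u / B C0 _: no change
2. f -> v, k -> g, s -> z, t -> d / _ Z: fires at position(s) 4: gaovzouggarla
surface: gaovzouggarla

cell CLASS=so, TOR=ta, RANK=zo, ASPECT=zo:
underlying: gaofzo-r-bup-a-ib
1. e -> o, i -> u / B C0 _: fires at position(s) 12: gaofzorbupaub
2. f -> v, k -> g, s -> z, t -> d / _ Z: fires at position(s) 4: gaovzorbupaub
surface: gaovzorbupaub

cell CLASS=so, TOR=ra, RANK=zo, ASPECT=vo:
underlying: gaofzo-r-g-a-k
1. e -> o, i -> u / B C0 _: no change
2. f -> v, k -> g, s -> z, t -> d / _ Z: fires at position(s) 4: gaovzorgak
surface: gaovzorgak


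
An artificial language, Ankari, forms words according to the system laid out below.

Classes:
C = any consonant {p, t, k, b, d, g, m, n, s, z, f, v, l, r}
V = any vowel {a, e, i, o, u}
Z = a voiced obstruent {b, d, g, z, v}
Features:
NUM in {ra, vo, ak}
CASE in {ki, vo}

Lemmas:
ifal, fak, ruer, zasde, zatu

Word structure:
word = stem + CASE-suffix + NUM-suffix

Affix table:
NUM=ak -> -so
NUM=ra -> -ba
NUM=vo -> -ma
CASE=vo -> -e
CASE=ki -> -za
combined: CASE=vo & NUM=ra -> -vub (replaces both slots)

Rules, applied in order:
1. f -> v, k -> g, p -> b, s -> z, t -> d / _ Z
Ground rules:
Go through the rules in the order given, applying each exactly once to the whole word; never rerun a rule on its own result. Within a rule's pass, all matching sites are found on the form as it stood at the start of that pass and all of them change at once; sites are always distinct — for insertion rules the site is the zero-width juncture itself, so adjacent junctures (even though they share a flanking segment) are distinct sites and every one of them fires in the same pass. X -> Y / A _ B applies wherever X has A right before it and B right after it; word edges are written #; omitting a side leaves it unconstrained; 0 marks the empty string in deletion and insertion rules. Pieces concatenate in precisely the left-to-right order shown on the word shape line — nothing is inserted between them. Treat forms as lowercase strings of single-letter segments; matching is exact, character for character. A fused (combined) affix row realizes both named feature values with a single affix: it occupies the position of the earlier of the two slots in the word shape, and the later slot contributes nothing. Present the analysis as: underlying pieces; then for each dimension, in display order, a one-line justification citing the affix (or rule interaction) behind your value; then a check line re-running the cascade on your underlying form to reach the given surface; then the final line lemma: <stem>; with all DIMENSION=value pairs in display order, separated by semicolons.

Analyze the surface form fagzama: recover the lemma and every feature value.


underlying: fak-za-ma
NUM=vo - signalled by the affix -ma
CASE=ki - signalled by the affix -za
check: fakzama -> fagzama
lemma: fak; NUM=vo; CASE=ki


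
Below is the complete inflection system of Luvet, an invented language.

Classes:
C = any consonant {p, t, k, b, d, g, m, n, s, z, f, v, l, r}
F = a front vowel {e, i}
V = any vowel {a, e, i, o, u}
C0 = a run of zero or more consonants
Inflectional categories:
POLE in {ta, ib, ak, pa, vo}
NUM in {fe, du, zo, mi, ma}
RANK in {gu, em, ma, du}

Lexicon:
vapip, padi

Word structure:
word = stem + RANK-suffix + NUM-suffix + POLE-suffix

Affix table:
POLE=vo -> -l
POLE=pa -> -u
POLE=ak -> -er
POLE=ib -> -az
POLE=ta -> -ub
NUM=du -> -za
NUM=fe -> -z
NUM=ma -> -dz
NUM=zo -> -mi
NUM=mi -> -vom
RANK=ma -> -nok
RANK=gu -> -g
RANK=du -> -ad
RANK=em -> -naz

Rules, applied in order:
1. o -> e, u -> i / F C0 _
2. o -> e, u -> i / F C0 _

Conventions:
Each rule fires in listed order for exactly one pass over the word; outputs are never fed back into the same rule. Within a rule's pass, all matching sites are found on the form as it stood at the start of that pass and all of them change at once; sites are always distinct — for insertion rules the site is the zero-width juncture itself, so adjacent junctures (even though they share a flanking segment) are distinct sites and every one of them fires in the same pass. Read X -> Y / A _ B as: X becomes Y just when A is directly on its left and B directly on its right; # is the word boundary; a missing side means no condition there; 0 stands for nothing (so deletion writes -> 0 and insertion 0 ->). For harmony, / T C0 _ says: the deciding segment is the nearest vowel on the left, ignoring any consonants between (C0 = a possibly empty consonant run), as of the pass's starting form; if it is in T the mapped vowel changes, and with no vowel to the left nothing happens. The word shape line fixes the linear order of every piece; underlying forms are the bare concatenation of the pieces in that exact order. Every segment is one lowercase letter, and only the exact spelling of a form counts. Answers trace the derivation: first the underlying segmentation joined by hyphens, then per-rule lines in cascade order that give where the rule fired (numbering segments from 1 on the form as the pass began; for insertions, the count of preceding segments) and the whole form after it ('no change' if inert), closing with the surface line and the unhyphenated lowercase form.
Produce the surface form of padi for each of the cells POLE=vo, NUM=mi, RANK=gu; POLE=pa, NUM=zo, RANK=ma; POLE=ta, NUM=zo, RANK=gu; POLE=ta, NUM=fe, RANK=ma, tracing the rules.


cell POLE=vo, NUM=mi, RANK=gu:
underlying: padi-g-vom-l
1. o -> e, u -> i / F C0 _: fires at position(s) 7: padigveml
2. o -> e, u -> i / F C0 _: no change
surface: padigveml

cell POLE=pa, NUM=zo, RANK=ma:
underlying: padi-nok-mi-u
1. o -> e, u -> i / F C0 _: fires at position(s) 6, 10: padinekmii
2. o -> e, u -> i / F C0 _: no change
surface: padinekmii

cell POLE=ta, NUM=zo, RANK=gu:
underlying: padi-g-mi-ub
1. o -> e, u -> i / F C0 _: fires at position(s) 8: padigmiib
2. o -> e, u -> i / F C0 _: no change
surface: padigmiib

cell POLE=ta, NUM=fe, RANK=ma:
underlying: padi-nok-z-ub
1. o -> e, u -> i / F C0 _: fires at position(s) 6: padinekzub
2. o -> e, u -> i / F C0 _: fires at position(s) 9: padinekzib
surface: padinekzib


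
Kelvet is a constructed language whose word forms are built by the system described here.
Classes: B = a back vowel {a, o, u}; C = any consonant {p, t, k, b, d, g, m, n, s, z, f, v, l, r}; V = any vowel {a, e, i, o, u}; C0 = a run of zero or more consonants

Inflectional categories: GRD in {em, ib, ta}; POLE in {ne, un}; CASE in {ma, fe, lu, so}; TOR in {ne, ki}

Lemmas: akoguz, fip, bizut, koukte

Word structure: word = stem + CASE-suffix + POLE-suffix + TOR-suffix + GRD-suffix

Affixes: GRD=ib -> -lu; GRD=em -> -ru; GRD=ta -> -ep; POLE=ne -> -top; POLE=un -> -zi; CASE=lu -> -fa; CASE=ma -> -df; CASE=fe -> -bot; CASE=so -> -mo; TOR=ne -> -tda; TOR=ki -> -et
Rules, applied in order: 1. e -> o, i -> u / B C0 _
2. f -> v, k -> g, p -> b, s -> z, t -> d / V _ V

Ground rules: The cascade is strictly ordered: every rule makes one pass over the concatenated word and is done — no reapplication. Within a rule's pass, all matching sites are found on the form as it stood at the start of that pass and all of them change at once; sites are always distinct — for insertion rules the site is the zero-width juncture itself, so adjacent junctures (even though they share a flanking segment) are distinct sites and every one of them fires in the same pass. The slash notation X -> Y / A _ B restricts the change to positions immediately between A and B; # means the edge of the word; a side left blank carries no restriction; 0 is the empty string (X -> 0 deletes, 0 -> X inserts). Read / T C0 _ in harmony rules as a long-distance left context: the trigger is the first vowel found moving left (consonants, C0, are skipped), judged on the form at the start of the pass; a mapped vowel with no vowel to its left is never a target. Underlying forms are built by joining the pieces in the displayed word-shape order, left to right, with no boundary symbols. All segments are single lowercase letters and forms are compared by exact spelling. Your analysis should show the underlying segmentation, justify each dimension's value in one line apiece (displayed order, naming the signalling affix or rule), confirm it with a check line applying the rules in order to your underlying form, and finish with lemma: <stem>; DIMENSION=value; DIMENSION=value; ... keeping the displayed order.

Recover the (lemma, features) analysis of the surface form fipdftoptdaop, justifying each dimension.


underlying: fip-df-top-tda-ep
GRD=ta - signalled by the affix -ep
POLE=ne - signalled by the affix -top
CASE=ma - signalled by the affix -df
TOR=ne - signalled by the affix -tda
check: fipdftoptdaep -> fipdftoptdaop -> fipdftoptdaop
lemma: fip; GRD=ta; POLE=ne; CASE=ma; TOR=ne


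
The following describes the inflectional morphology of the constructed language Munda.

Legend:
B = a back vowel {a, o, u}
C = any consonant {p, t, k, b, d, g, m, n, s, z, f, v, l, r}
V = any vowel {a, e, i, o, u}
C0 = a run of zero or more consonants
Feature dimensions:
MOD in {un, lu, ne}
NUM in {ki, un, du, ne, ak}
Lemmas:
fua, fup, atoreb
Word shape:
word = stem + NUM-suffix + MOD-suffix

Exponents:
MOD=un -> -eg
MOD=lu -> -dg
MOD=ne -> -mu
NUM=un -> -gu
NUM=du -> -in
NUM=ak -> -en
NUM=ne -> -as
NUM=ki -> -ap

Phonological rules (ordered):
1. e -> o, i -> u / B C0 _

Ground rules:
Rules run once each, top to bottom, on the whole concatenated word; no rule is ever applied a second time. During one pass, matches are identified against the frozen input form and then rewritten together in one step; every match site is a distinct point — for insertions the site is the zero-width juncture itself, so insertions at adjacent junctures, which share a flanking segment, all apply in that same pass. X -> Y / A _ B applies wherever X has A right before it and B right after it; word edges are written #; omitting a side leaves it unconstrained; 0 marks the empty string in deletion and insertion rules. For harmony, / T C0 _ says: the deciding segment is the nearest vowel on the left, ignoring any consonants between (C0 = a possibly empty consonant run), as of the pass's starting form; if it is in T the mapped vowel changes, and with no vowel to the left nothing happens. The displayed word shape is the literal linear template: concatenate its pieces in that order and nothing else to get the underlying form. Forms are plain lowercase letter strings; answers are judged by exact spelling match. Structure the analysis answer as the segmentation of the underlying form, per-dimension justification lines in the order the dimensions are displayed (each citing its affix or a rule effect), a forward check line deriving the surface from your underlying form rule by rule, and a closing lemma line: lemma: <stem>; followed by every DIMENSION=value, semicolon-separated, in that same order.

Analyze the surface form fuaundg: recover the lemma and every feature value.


underlying: fua-in-dg
MOD=lu - signalled by the affix -dg
NUM=du - signalled by the affix -in
check: fuaindg -> fuaundg
lemma: fua; MOD=lu; NUM=du


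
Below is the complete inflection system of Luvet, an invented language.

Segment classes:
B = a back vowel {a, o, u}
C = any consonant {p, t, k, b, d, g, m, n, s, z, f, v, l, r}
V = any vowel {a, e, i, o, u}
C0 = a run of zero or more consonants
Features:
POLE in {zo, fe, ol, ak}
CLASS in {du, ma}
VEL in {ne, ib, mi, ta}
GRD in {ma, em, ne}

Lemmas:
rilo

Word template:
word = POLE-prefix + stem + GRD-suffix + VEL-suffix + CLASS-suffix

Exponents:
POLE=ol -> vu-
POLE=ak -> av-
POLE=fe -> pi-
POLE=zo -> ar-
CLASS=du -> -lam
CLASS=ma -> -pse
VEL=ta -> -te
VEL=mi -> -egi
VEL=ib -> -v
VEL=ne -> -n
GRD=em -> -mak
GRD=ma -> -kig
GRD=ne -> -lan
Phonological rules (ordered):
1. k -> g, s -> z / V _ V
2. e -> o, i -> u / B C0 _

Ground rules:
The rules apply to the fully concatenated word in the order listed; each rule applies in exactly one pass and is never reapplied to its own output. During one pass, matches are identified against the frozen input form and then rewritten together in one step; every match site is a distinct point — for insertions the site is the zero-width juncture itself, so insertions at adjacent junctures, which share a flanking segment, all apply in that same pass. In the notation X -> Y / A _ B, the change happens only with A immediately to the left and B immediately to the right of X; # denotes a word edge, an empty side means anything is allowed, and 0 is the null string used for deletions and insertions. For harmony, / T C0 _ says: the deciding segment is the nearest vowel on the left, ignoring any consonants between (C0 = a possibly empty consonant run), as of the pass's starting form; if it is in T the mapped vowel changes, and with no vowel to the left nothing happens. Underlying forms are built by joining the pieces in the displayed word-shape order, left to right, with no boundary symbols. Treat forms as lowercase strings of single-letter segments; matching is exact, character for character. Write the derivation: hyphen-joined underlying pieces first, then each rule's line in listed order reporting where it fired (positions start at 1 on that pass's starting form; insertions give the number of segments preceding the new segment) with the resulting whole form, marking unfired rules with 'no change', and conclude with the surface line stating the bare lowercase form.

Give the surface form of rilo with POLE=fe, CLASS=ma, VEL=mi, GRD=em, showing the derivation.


underlying: pi-rilo-mak-egi-pse
1. k -> g, s -> z / V _ V: fires at position(s) 9: pirilomagegipse
2. e -> o, i -> u / B C0 _: fires at position(s) 10: pirilomagogipse
surface: pirilomagogipse


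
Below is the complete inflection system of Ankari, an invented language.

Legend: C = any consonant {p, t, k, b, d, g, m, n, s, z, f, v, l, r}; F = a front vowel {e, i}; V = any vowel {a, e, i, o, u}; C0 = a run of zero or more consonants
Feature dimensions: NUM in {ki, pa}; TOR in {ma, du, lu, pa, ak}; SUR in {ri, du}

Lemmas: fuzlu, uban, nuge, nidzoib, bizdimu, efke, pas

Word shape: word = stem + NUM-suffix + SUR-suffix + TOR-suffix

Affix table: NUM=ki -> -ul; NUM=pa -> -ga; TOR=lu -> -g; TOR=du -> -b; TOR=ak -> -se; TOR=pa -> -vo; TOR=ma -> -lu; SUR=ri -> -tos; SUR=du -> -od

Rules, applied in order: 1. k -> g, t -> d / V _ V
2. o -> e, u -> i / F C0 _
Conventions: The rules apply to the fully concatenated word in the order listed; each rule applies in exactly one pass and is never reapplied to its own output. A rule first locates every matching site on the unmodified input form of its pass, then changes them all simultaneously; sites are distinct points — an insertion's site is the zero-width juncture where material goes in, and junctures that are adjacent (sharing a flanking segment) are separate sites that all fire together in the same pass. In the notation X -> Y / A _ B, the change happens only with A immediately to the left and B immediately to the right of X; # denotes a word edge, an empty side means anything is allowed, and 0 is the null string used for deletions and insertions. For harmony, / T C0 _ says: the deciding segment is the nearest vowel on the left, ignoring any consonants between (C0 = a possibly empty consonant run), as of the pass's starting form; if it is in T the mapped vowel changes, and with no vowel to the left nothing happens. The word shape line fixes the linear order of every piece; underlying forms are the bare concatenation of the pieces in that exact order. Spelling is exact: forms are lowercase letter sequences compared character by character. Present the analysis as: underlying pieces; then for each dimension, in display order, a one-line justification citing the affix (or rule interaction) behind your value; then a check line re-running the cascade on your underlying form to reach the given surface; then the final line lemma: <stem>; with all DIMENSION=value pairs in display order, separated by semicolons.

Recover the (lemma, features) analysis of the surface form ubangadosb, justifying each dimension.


underlying: uban-ga-tos-b
NUM=pa - signalled by the affix -ga
TOR=du - signalled by the affix -b
SUR=ri - signalled by the affix -tos
check: ubangatosb -> ubangadosb -> ubangadosb
lemma: uban; NUM=pa; TOR=du; SUR=ri


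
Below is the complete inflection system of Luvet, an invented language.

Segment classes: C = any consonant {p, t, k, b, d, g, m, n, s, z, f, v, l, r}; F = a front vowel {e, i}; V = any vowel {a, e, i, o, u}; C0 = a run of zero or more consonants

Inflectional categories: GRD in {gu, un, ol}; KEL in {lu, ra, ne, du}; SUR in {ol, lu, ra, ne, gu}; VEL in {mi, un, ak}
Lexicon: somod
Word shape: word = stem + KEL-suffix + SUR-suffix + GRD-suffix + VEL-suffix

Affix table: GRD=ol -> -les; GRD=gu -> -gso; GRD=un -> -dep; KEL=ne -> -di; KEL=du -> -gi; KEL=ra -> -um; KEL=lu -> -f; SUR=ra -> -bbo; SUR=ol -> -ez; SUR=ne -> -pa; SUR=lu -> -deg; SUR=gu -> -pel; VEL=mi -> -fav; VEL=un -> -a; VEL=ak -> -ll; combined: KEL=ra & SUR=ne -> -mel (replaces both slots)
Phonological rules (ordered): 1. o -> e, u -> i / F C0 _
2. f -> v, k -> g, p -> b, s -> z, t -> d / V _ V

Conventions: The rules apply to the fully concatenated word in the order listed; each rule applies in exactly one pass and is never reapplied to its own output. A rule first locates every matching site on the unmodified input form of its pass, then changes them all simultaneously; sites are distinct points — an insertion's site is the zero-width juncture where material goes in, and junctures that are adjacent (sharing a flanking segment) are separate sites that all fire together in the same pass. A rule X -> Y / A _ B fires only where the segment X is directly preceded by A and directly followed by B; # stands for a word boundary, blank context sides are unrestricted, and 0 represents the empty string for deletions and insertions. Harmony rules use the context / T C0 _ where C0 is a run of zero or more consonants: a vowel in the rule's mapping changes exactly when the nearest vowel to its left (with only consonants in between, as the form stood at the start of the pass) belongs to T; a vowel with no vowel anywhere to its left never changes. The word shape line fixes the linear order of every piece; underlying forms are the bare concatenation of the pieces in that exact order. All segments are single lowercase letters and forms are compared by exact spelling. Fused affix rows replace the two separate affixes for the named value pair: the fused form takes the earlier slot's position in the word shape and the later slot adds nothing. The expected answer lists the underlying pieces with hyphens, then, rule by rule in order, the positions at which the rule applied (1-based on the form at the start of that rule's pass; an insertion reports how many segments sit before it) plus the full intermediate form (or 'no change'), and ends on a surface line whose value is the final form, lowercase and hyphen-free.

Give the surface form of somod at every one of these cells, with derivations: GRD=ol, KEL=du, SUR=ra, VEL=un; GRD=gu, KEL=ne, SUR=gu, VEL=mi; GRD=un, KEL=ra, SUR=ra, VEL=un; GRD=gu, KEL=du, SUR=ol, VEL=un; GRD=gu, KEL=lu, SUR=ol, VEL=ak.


cell GRD=ol, KEL=du, SUR=ra, VEL=un:
underlying: somod-gi-bbo-les-a
1. o -> e, u -> i / F C0 _: fires at position(s) 10: somodgibbelesa
2. f -> v, k -> g, p -> b, s -> z, t -> d / V _ V: fires at position(s) 13: somodgibbeleza
surface: somodgibbeleza

cell GRD=gu, KEL=ne, SUR=gu, VEL=mi:
underlying: somod-di-pel-gso-fav
1. o -> e, u -> i / F C0 _: fires at position(s) 13: somoddipelgsefav
2. f -> v, k -> g, p -> b, s -> z, t -> d / V _ V: fires at position(s) 8, 14: somoddibelgsevav
surface: somoddibelgsevav

cell GRD=un, KEL=ra, SUR=ra, VEL=un:
underlying: somod-um-bbo-dep-a
1. o -> e, u -> i / F C0 _: no change
2. f -> v, k -> g, p -> b, s -> z, t -> d / V _ V: fires at position(s) 13: somodumbbodeba
surface: somodumbbodeba

cell GRD=gu, KEL=du, SUR=ol, VEL=un:
underlying: somod-gi-ez-gso-a
1. o -> e, u -> i / F C0 _: fires at position(s) 12: somodgiezgsea
2. f -> v, k -> g, p -> b, s -> z, t -> d / V _ V: no change
surface: somodgiezgsea

cell GRD=gu, KEL=lu, SUR=ol, VEL=ak:
underlying: somod-f-ez-gso-ll
1. o -> e, u -> i / F C0 _: fires at position(s) 11: somodfezgsell
2. f -> v, k -> g, p -> b, s -> z, t -> d / V _ V: no change
surface: somodfezgsell


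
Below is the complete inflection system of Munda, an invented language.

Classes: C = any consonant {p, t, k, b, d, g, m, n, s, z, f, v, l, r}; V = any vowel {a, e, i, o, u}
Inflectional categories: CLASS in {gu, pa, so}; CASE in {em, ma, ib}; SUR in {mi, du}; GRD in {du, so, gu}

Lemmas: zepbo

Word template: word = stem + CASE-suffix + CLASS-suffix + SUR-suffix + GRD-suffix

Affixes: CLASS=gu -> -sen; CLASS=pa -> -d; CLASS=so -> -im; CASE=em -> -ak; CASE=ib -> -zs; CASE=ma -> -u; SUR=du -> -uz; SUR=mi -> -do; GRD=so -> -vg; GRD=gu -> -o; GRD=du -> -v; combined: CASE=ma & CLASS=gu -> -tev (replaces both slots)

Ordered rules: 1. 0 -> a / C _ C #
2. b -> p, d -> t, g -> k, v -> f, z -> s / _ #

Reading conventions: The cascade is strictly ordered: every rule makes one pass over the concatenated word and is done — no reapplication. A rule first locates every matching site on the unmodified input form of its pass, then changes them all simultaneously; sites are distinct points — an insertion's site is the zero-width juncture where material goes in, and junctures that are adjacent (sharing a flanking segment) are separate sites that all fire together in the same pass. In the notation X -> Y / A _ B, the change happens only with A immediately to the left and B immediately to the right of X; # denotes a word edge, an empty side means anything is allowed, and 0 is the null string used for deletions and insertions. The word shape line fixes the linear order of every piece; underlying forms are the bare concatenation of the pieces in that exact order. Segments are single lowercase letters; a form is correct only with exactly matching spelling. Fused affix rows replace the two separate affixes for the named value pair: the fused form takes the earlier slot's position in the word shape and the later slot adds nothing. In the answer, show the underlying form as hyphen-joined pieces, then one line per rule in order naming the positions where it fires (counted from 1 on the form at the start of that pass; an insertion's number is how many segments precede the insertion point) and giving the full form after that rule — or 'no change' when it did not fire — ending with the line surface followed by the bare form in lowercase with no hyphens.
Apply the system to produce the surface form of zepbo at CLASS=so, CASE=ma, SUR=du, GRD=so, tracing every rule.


underlying: zepbo-u-im-uz-vg
1. 0 -> a / C _ C #: inserts after position(s) 11: zepbouimuzvag
2. b -> p, d -> t, g -> k, v -> f, z -> s / _ #: fires at position(s) 13: zepbouimuzvak
surface: zepbouimuzvak


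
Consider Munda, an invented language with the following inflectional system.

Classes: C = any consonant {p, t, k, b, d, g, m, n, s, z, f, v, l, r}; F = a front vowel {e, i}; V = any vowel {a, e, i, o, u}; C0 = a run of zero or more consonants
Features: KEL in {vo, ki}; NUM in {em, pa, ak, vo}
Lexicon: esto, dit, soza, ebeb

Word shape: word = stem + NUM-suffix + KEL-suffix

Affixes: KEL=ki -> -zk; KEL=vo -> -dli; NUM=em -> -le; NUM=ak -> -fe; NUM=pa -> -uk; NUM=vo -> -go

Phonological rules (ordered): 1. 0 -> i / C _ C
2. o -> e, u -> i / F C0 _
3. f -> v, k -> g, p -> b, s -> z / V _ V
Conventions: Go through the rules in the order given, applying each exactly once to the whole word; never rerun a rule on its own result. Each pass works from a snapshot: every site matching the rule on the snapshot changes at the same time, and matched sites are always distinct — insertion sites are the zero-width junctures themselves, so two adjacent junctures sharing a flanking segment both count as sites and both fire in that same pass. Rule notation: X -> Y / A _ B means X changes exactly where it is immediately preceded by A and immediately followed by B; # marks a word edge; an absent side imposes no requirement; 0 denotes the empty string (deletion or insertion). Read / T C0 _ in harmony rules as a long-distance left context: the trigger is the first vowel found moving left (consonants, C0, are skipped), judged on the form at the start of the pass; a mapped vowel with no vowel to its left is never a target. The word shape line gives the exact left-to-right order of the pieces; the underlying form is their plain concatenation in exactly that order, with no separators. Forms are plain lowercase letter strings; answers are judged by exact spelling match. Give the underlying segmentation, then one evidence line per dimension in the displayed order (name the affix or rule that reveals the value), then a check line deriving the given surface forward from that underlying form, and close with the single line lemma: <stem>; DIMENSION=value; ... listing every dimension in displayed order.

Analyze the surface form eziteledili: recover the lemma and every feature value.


underlying: esto-le-dli
KEL=vo - signalled by the affix -dli
NUM=em - signalled by the affix -le
check: estoledli -> esitoledili -> esiteledili -> eziteledili
lemma: esto; KEL=vo; NUM=em


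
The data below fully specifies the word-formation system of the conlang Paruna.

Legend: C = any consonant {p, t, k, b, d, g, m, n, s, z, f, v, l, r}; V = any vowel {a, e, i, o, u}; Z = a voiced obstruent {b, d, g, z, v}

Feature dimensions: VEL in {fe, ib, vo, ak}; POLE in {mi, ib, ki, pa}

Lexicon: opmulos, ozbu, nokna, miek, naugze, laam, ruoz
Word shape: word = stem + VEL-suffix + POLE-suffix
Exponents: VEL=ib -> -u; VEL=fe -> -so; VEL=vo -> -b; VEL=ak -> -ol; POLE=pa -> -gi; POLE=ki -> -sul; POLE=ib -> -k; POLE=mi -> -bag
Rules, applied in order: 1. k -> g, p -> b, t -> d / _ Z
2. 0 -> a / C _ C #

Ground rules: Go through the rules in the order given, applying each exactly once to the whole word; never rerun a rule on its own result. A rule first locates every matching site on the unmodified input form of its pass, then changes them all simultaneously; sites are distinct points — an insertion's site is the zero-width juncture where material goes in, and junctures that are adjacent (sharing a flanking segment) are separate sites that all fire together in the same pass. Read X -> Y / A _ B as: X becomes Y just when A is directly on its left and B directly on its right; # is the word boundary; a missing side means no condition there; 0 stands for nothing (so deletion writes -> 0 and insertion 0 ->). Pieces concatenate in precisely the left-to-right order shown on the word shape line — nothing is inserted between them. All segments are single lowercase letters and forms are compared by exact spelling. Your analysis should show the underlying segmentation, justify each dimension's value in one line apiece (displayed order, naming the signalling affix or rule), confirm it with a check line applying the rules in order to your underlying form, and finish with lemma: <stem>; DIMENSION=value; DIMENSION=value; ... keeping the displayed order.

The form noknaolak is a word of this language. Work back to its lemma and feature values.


underlying: nokna-ol-k
VEL=ak - signalled by the affix -ol
POLE=ib - signalled by the affix -k
check: noknaolk -> noknaolk -> noknaolak
lemma: nokna; VEL=ak; POLE=ib
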